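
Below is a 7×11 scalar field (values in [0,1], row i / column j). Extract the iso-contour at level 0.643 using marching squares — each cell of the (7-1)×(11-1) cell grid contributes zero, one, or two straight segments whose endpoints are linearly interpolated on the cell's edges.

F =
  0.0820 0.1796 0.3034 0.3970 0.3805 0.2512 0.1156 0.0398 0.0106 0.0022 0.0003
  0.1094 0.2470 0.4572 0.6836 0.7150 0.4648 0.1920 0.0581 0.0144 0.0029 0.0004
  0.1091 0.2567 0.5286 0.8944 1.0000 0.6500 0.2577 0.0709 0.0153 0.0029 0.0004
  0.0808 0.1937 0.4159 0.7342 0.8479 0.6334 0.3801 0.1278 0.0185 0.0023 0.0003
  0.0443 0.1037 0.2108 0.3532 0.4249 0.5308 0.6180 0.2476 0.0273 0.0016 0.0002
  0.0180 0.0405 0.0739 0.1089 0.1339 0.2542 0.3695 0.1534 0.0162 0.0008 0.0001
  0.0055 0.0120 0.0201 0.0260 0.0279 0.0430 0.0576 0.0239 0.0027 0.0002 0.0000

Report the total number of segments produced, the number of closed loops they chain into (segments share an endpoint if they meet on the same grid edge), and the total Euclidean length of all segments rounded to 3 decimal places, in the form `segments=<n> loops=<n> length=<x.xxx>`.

cell (0,2): code 0100 → (0.858,3.000)–(1.000,2.821)
cell (0,3): code 1100 → (0.785,4.000)–(0.858,3.000)
cell (0,4): code 1000 → (1.000,4.288)–(0.785,4.000)
cell (1,2): code 0110 → (1.000,2.821)–(2.000,2.313)
cell (1,4): code 1101 → (1.962,5.000)–(1.000,4.288)
cell (1,5): code 1000 → (2.000,5.018)–(1.962,5.000)
cell (2,2): code 0110 → (2.000,2.313)–(3.000,2.713)
cell (2,4): code 1011 → (3.000,4.955)–(2.422,5.000)
cell (2,5): code 0001 → (2.422,5.000)–(2.000,5.018)
cell (3,2): code 0010 → (3.000,2.713)–(3.239,3.000)
cell (3,3): code 0011 → (3.239,3.000)–(3.484,4.000)
cell (3,4): code 0001 → (3.484,4.000)–(3.000,4.955)
total: 12 segments, chained into 1 closed loop(s), length Σ = 8.504517

segments=12 loops=1 length=8.505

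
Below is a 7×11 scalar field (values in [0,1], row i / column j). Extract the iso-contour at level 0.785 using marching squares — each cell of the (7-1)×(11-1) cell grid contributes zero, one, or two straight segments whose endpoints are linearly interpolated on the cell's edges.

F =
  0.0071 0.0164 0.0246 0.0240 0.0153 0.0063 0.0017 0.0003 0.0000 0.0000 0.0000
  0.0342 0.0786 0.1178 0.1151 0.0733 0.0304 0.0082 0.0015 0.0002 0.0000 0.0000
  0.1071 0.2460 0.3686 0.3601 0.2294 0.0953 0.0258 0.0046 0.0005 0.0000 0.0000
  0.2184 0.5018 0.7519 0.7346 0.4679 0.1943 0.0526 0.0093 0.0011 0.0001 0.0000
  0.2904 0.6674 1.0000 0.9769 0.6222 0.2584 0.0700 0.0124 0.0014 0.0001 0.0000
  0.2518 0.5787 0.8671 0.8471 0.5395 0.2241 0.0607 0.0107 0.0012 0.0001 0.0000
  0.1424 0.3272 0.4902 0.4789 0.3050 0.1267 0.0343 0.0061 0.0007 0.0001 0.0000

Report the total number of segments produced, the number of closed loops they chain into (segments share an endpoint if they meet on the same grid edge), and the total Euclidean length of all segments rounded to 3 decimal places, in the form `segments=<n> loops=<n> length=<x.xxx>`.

segments=8 loops=1 length=6.785

cell (3,1): code 0100 → (3.133,2.000)–(4.000,1.354)
cell (3,2): code 1100 → (3.208,3.000)–(3.133,2.000)
cell (3,3): code 1000 → (4.000,3.541)–(3.208,3.000)
cell (4,1): code 0110 → (4.000,1.354)–(5.000,1.715)
cell (4,3): code 1001 → (5.000,3.202)–(4.000,3.541)
cell (5,1): code 0010 → (5.000,1.715)–(5.218,2.000)
cell (5,2): code 0011 → (5.218,2.000)–(5.169,3.000)
cell (5,3): code 0001 → (5.169,3.000)–(5.000,3.202)
total: 8 segments, chained into 1 closed loop(s), length Σ = 6.785136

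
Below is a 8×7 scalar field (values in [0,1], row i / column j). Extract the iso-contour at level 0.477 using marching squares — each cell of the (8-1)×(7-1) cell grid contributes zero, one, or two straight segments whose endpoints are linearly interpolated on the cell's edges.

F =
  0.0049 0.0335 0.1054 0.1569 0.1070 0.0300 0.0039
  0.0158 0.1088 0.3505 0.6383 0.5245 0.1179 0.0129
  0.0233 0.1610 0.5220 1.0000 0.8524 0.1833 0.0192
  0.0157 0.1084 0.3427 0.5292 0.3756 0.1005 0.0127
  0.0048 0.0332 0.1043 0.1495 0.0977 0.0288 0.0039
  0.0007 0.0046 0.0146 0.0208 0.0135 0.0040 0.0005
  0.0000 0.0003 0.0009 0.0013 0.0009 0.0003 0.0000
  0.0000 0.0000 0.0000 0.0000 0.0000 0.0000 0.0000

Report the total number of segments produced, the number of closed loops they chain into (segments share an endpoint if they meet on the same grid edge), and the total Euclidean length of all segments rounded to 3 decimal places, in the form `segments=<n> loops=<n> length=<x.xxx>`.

cell (0,2): code 0100 → (0.665,3.000)–(1.000,2.440)
cell (0,3): code 1100 → (0.886,4.000)–(0.665,3.000)
cell (0,4): code 1000 → (1.000,4.117)–(0.886,4.000)
cell (1,1): code 0100 → (1.738,2.000)–(2.000,1.875)
cell (1,2): code 1110 → (1.000,2.440)–(1.738,2.000)
cell (1,4): code 1001 → (2.000,4.561)–(1.000,4.117)
cell (2,1): code 0010 → (2.000,1.875)–(2.251,2.000)
cell (2,2): code 0111 → (2.251,2.000)–(3.000,2.720)
cell (2,3): code 1011 → (3.000,3.340)–(2.787,4.000)
cell (2,4): code 0001 → (2.787,4.000)–(2.000,4.561)
cell (3,2): code 0010 → (3.000,2.720)–(3.137,3.000)
cell (3,3): code 0001 → (3.137,3.000)–(3.000,3.340)
total: 12 segments, chained into 1 closed loop(s), length Σ = 7.741650

segments=12 loops=1 length=7.742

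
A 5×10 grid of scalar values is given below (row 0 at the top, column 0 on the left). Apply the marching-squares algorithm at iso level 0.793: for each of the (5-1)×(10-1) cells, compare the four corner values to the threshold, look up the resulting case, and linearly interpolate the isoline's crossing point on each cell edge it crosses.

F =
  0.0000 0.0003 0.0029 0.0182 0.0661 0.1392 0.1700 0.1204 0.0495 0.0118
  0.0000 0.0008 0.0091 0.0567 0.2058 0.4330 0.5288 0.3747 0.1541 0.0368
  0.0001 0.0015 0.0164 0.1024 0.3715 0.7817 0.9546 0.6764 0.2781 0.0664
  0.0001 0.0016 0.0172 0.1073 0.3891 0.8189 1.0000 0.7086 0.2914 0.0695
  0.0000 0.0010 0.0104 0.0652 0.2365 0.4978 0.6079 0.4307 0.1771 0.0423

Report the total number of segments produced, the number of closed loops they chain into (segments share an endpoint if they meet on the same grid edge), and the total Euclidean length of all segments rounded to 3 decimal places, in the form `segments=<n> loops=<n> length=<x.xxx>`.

cell (1,5): code 0100 → (1.620,6.000)–(2.000,5.065)
cell (1,6): code 1000 → (2.000,6.581)–(1.620,6.000)
cell (2,4): code 0100 → (2.304,5.000)–(3.000,4.940)
cell (2,5): code 1110 → (2.000,5.065)–(2.304,5.000)
cell (2,6): code 1001 → (3.000,6.710)–(2.000,6.581)
cell (3,4): code 0010 → (3.000,4.940)–(3.081,5.000)
cell (3,5): code 0011 → (3.081,5.000)–(3.528,6.000)
cell (3,6): code 0001 → (3.528,6.000)–(3.000,6.710)
total: 8 segments, chained into 1 closed loop(s), length Σ = 5.801738

segments=8 loops=1 length=5.802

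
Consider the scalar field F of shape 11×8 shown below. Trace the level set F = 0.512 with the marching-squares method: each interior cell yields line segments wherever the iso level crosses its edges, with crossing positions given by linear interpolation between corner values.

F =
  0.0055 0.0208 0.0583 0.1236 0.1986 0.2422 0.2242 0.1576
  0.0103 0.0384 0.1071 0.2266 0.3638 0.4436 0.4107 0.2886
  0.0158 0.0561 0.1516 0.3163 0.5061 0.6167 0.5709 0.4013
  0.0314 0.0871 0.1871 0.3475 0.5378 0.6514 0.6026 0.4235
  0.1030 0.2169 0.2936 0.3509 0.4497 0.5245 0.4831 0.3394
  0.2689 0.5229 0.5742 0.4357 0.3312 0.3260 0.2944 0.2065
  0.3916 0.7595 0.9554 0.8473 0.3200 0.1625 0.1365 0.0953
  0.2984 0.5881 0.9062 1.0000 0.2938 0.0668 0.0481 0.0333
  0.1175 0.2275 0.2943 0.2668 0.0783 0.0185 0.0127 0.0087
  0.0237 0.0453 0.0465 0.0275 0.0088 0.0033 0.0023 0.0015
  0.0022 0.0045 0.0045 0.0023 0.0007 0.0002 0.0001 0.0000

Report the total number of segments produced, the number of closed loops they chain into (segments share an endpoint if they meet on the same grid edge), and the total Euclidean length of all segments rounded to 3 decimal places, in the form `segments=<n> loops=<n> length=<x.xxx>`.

cell (1,4): code 0100 → (1.395,5.000)–(2.000,4.053)
cell (1,5): code 1100 → (1.632,6.000)–(1.395,5.000)
cell (1,6): code 1000 → (2.000,6.347)–(1.632,6.000)
cell (2,3): code 0100 → (2.186,4.000)–(3.000,3.864)
cell (2,4): code 1110 → (2.000,4.053)–(2.186,4.000)
cell (2,6): code 1001 → (3.000,6.506)–(2.000,6.347)
cell (3,3): code 0010 → (3.000,3.864)–(3.293,4.000)
cell (3,4): code 0111 → (3.293,4.000)–(4.000,4.833)
cell (3,5): code 1011 → (4.000,5.302)–(3.758,6.000)
cell (3,6): code 0001 → (3.758,6.000)–(3.000,6.506)
cell (4,0): code 0100 → (4.964,1.000)–(5.000,0.957)
cell (4,1): code 1100 → (4.778,2.000)–(4.964,1.000)
cell (4,2): code 1000 → (5.000,2.449)–(4.778,2.000)
cell (4,4): code 0010 → (4.000,4.833)–(4.063,5.000)
cell (4,5): code 0001 → (4.063,5.000)–(4.000,5.302)
cell (5,0): code 0110 → (5.000,0.957)–(6.000,0.327)
cell (5,2): code 1101 → (5.185,3.000)–(5.000,2.449)
cell (5,3): code 1000 → (6.000,3.636)–(5.185,3.000)
cell (6,0): code 0110 → (6.000,0.327)–(7.000,0.737)
cell (6,3): code 1001 → (7.000,3.691)–(6.000,3.636)
cell (7,0): code 0010 → (7.000,0.737)–(7.211,1.000)
cell (7,1): code 0011 → (7.211,1.000)–(7.644,2.000)
cell (7,2): code 0011 → (7.644,2.000)–(7.666,3.000)
cell (7,3): code 0001 → (7.666,3.000)–(7.000,3.691)
total: 24 segments, chained into 2 closed loop(s), length Σ = 18.079584

segments=24 loops=2 length=18.080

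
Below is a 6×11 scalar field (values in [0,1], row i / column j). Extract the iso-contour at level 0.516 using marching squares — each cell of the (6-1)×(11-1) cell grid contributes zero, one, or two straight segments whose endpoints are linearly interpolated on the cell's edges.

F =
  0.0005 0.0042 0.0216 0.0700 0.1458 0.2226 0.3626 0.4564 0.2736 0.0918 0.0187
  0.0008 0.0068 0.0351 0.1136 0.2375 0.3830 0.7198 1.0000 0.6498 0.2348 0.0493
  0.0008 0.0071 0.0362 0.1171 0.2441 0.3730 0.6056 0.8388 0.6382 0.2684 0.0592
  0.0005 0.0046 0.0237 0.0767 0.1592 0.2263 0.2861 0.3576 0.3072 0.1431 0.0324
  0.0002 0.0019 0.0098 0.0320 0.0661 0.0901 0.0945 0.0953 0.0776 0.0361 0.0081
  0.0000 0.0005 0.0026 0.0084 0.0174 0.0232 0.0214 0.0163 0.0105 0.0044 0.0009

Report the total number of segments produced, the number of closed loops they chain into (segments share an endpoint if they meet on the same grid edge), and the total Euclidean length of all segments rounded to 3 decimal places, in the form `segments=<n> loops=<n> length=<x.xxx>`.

segments=10 loops=1 length=8.609

cell (0,5): code 0100 → (0.429,6.000)–(1.000,5.395)
cell (0,6): code 1100 → (0.110,7.000)–(0.429,6.000)
cell (0,7): code 1100 → (0.644,8.000)–(0.110,7.000)
cell (0,8): code 1000 → (1.000,8.322)–(0.644,8.000)
cell (1,5): code 0110 → (1.000,5.395)–(2.000,5.615)
cell (1,8): code 1001 → (2.000,8.330)–(1.000,8.322)
cell (2,5): code 0010 → (2.000,5.615)–(2.280,6.000)
cell (2,6): code 0011 → (2.280,6.000)–(2.671,7.000)
cell (2,7): code 0011 → (2.671,7.000)–(2.369,8.000)
cell (2,8): code 0001 → (2.369,8.000)–(2.000,8.330)
total: 10 segments, chained into 1 closed loop(s), length Σ = 8.609468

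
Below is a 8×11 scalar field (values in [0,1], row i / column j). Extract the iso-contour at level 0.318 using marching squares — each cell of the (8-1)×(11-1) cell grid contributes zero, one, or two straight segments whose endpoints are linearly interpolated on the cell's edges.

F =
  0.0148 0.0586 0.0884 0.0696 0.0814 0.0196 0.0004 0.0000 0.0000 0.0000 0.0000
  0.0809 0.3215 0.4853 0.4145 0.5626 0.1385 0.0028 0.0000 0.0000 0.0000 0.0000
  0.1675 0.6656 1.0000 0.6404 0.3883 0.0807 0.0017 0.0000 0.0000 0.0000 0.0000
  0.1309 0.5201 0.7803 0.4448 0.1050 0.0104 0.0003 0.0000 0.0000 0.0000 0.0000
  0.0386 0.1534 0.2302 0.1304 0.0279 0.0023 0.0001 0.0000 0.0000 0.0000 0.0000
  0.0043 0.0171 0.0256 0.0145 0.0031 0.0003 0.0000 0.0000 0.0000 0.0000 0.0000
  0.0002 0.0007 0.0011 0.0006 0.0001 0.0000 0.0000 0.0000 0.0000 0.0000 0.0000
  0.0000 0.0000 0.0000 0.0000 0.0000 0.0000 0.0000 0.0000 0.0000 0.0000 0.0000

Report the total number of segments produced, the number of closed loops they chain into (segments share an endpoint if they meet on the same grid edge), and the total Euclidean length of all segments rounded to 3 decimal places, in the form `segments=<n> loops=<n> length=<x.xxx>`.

segments=14 loops=1 length=11.946

cell (0,0): code 0100 → (0.987,1.000)–(1.000,0.985)
cell (0,1): code 1100 → (0.578,2.000)–(0.987,1.000)
cell (0,2): code 1100 → (0.720,3.000)–(0.578,2.000)
cell (0,3): code 1100 → (0.492,4.000)–(0.720,3.000)
cell (0,4): code 1000 → (1.000,4.577)–(0.492,4.000)
cell (1,0): code 0110 → (1.000,0.985)–(2.000,0.302)
cell (1,4): code 1001 → (2.000,4.229)–(1.000,4.577)
cell (2,0): code 0110 → (2.000,0.302)–(3.000,0.481)
cell (2,3): code 1011 → (3.000,3.373)–(2.248,4.000)
cell (2,4): code 0001 → (2.248,4.000)–(2.000,4.229)
cell (3,0): code 0010 → (3.000,0.481)–(3.551,1.000)
cell (3,1): code 0011 → (3.551,1.000)–(3.840,2.000)
cell (3,2): code 0011 → (3.840,2.000)–(3.403,3.000)
cell (3,3): code 0001 → (3.403,3.000)–(3.000,3.373)
total: 14 segments, chained into 1 closed loop(s), length Σ = 11.945514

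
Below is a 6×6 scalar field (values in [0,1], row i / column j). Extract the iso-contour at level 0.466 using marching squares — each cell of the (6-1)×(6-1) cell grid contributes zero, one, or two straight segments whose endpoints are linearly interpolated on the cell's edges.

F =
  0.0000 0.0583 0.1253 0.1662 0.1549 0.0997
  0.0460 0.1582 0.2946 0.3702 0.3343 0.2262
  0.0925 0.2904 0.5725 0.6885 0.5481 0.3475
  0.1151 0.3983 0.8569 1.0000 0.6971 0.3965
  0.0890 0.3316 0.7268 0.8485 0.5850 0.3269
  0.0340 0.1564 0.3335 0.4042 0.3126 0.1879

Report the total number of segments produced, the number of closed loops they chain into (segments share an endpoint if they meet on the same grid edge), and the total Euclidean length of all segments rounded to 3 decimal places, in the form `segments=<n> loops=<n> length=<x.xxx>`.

cell (1,1): code 0100 → (1.617,2.000)–(2.000,1.622)
cell (1,2): code 1100 → (1.301,3.000)–(1.617,2.000)
cell (1,3): code 1100 → (1.616,4.000)–(1.301,3.000)
cell (1,4): code 1000 → (2.000,4.409)–(1.616,4.000)
cell (2,1): code 0110 → (2.000,1.622)–(3.000,1.148)
cell (2,4): code 1001 → (3.000,4.769)–(2.000,4.409)
cell (3,1): code 0110 → (3.000,1.148)–(4.000,1.340)
cell (3,4): code 1001 → (4.000,4.461)–(3.000,4.769)
cell (4,1): code 0010 → (4.000,1.340)–(4.663,2.000)
cell (4,2): code 0011 → (4.663,2.000)–(4.861,3.000)
cell (4,3): code 0011 → (4.861,3.000)–(4.437,4.000)
cell (4,4): code 0001 → (4.437,4.000)–(4.000,4.461)
total: 12 segments, chained into 1 closed loop(s), length Σ = 11.106849

segments=12 loops=1 length=11.107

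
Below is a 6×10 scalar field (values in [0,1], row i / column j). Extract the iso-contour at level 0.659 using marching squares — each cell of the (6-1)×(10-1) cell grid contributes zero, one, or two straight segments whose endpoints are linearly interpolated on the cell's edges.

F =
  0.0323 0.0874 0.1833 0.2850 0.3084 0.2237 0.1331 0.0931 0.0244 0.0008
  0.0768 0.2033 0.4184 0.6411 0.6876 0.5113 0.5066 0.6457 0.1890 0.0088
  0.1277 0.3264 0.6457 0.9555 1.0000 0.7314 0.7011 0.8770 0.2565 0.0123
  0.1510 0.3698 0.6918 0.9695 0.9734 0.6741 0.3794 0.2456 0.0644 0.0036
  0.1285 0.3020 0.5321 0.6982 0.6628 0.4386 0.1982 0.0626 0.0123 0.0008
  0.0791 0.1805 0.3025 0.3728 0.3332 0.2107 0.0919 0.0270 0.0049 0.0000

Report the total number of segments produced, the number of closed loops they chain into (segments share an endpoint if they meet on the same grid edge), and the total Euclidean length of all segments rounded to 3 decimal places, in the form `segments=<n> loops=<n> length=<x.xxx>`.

cell (0,3): code 0100 → (0.925,4.000)–(1.000,3.385)
cell (0,4): code 1000 → (1.000,4.162)–(0.925,4.000)
cell (1,2): code 0100 → (1.057,3.000)–(2.000,2.043)
cell (1,3): code 1110 → (1.000,3.385)–(1.057,3.000)
cell (1,4): code 1101 → (1.671,5.000)–(1.000,4.162)
cell (1,5): code 1100 → (1.784,6.000)–(1.671,5.000)
cell (1,6): code 1100 → (1.058,7.000)–(1.784,6.000)
cell (1,7): code 1000 → (2.000,7.351)–(1.058,7.000)
cell (2,1): code 0100 → (2.289,2.000)–(3.000,1.898)
cell (2,2): code 1110 → (2.000,2.043)–(2.289,2.000)
cell (2,5): code 1011 → (3.000,5.051)–(2.131,6.000)
cell (2,6): code 0011 → (2.131,6.000)–(2.345,7.000)
cell (2,7): code 0001 → (2.345,7.000)–(2.000,7.351)
cell (3,1): code 0010 → (3.000,1.898)–(3.205,2.000)
cell (3,2): code 0111 → (3.205,2.000)–(4.000,2.764)
cell (3,4): code 1011 → (4.000,4.017)–(3.064,5.000)
cell (3,5): code 0001 → (3.064,5.000)–(3.000,5.051)
cell (4,2): code 0010 → (4.000,2.764)–(4.120,3.000)
cell (4,3): code 0011 → (4.120,3.000)–(4.012,4.000)
cell (4,4): code 0001 → (4.012,4.000)–(4.000,4.017)
total: 20 segments, chained into 1 closed loop(s), length Σ = 14.727422

segments=20 loops=1 length=14.727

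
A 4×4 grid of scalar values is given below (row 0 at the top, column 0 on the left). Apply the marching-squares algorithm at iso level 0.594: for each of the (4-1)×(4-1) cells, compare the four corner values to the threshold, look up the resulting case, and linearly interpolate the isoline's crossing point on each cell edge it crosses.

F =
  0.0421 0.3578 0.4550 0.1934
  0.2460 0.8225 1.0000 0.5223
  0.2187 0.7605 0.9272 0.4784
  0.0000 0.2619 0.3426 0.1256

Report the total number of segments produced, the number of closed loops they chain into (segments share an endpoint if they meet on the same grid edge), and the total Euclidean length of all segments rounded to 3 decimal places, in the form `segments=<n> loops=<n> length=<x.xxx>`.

segments=8 loops=1 length=7.220

cell (0,0): code 0100 → (0.508,1.000)–(1.000,0.604)
cell (0,1): code 1100 → (0.255,2.000)–(0.508,1.000)
cell (0,2): code 1000 → (1.000,2.850)–(0.255,2.000)
cell (1,0): code 0110 → (1.000,0.604)–(2.000,0.693)
cell (1,2): code 1001 → (2.000,2.742)–(1.000,2.850)
cell (2,0): code 0010 → (2.000,0.693)–(2.334,1.000)
cell (2,1): code 0011 → (2.334,1.000)–(2.570,2.000)
cell (2,2): code 0001 → (2.570,2.000)–(2.000,2.742)
total: 8 segments, chained into 1 closed loop(s), length Σ = 7.220302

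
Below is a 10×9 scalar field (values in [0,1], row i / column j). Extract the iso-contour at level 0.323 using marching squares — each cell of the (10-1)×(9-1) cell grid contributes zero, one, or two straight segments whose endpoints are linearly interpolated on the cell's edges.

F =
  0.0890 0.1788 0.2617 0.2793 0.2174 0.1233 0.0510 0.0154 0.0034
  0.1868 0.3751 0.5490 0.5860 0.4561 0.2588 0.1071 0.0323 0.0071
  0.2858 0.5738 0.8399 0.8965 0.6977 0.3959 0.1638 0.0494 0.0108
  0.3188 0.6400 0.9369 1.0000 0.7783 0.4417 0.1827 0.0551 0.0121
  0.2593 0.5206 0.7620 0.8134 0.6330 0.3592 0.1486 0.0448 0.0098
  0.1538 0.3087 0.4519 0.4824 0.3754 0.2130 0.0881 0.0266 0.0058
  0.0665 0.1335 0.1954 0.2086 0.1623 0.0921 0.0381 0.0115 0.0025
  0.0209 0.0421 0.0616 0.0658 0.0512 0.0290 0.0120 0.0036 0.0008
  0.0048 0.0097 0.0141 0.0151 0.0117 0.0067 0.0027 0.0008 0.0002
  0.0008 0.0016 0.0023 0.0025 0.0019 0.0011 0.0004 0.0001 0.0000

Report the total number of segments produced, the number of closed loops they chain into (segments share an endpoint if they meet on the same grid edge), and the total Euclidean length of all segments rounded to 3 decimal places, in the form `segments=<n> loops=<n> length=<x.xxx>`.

cell (0,0): code 0100 → (0.735,1.000)–(1.000,0.723)
cell (0,1): code 1100 → (0.213,2.000)–(0.735,1.000)
cell (0,2): code 1100 → (0.142,3.000)–(0.213,2.000)
cell (0,3): code 1100 → (0.442,4.000)–(0.142,3.000)
cell (0,4): code 1000 → (1.000,4.675)–(0.442,4.000)
cell (1,0): code 0110 → (1.000,0.723)–(2.000,0.129)
cell (1,4): code 1101 → (1.468,5.000)–(1.000,4.675)
cell (1,5): code 1000 → (2.000,5.314)–(1.468,5.000)
cell (2,0): code 0110 → (2.000,0.129)–(3.000,0.013)
cell (2,5): code 1001 → (3.000,5.458)–(2.000,5.314)
cell (3,0): code 0110 → (3.000,0.013)–(4.000,0.244)
cell (3,5): code 1001 → (4.000,5.172)–(3.000,5.458)
cell (4,0): code 0010 → (4.000,0.244)–(4.933,1.000)
cell (4,1): code 0111 → (4.933,1.000)–(5.000,1.100)
cell (4,4): code 1011 → (5.000,4.323)–(4.248,5.000)
cell (4,5): code 0001 → (4.248,5.000)–(4.000,5.172)
cell (5,1): code 0010 → (5.000,1.100)–(5.503,2.000)
cell (5,2): code 0011 → (5.503,2.000)–(5.582,3.000)
cell (5,3): code 0011 → (5.582,3.000)–(5.246,4.000)
cell (5,4): code 0001 → (5.246,4.000)–(5.000,4.323)
total: 20 segments, chained into 1 closed loop(s), length Σ = 16.997052

segments=20 loops=1 length=16.997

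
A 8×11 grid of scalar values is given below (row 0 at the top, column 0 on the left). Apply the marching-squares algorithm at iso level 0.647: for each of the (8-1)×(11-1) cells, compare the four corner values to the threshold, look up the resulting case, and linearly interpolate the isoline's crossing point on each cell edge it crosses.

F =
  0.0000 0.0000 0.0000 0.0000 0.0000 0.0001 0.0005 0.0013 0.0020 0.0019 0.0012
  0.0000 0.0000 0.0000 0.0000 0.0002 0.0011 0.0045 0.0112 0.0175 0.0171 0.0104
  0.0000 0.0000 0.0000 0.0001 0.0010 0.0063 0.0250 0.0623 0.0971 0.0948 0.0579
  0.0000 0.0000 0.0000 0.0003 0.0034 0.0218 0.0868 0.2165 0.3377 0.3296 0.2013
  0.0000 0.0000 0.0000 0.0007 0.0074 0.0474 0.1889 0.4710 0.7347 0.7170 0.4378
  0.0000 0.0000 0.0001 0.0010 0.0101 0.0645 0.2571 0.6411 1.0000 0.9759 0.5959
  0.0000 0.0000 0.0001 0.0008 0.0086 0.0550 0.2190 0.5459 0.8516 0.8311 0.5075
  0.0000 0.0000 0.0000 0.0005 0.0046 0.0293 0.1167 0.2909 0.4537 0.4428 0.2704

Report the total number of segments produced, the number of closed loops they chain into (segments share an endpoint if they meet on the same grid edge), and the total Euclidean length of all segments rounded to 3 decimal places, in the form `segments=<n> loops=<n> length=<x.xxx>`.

segments=10 loops=1 length=8.753

cell (3,7): code 0100 → (3.779,8.000)–(4.000,7.667)
cell (3,8): code 1100 → (3.819,9.000)–(3.779,8.000)
cell (3,9): code 1000 → (4.000,9.251)–(3.819,9.000)
cell (4,7): code 0110 → (4.000,7.667)–(5.000,7.016)
cell (4,9): code 1001 → (5.000,9.866)–(4.000,9.251)
cell (5,7): code 0110 → (5.000,7.016)–(6.000,7.331)
cell (5,9): code 1001 → (6.000,9.569)–(5.000,9.866)
cell (6,7): code 0010 → (6.000,7.331)–(6.514,8.000)
cell (6,8): code 0011 → (6.514,8.000)–(6.474,9.000)
cell (6,9): code 0001 → (6.474,9.000)–(6.000,9.569)
total: 10 segments, chained into 1 closed loop(s), length Σ = 8.752876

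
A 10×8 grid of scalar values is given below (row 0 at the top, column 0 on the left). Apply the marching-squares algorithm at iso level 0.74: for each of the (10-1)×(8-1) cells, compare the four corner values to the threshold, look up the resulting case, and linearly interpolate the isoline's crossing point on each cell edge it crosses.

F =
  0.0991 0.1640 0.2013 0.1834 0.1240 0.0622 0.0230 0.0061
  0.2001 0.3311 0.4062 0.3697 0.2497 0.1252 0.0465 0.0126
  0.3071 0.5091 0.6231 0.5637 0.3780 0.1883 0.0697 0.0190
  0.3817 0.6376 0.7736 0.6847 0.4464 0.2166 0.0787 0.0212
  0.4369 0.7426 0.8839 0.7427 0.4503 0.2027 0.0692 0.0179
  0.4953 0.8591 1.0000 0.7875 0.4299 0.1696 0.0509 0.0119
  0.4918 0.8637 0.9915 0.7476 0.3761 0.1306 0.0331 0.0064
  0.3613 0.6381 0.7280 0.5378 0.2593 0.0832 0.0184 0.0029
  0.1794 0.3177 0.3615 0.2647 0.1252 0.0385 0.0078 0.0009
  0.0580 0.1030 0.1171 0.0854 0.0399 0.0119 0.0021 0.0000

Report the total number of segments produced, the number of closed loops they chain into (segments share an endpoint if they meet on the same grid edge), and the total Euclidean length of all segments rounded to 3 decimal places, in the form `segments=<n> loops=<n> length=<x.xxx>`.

cell (2,1): code 0100 → (2.777,2.000)–(3.000,1.753)
cell (2,2): code 1000 → (3.000,2.378)–(2.777,2.000)
cell (3,0): code 0100 → (3.975,1.000)–(4.000,0.991)
cell (3,1): code 1110 → (3.000,1.753)–(3.975,1.000)
cell (3,2): code 1101 → (3.953,3.000)–(3.000,2.378)
cell (3,3): code 1000 → (4.000,3.009)–(3.953,3.000)
cell (4,0): code 0110 → (4.000,0.991)–(5.000,0.673)
cell (4,3): code 1001 → (5.000,3.133)–(4.000,3.009)
cell (5,0): code 0110 → (5.000,0.673)–(6.000,0.667)
cell (5,3): code 1001 → (6.000,3.020)–(5.000,3.133)
cell (6,0): code 0010 → (6.000,0.667)–(6.548,1.000)
cell (6,1): code 0011 → (6.548,1.000)–(6.954,2.000)
cell (6,2): code 0011 → (6.954,2.000)–(6.036,3.000)
cell (6,3): code 0001 → (6.036,3.000)–(6.000,3.020)
total: 14 segments, chained into 1 closed loop(s), length Σ = 10.399494

segments=14 loops=1 length=10.399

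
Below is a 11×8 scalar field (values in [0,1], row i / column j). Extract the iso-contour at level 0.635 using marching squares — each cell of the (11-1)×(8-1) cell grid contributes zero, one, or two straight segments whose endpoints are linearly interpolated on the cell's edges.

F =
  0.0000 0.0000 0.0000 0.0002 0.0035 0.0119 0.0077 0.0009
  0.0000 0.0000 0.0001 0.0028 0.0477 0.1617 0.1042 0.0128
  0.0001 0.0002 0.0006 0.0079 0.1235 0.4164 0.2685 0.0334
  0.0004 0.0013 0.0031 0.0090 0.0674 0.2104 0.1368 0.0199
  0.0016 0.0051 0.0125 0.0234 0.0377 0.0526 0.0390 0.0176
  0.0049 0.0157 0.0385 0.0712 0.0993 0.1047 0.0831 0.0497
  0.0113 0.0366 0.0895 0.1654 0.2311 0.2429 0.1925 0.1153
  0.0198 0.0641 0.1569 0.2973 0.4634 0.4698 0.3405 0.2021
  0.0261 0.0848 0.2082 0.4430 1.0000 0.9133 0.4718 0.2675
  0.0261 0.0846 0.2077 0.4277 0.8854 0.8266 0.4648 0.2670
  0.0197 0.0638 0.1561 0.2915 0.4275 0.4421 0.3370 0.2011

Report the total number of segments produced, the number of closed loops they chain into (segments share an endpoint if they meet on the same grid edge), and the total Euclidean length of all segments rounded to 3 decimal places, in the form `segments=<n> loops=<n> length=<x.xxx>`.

cell (7,3): code 0100 → (7.320,4.000)–(8.000,3.345)
cell (7,4): code 1100 → (7.372,5.000)–(7.320,4.000)
cell (7,5): code 1000 → (8.000,5.630)–(7.372,5.000)
cell (8,3): code 0110 → (8.000,3.345)–(9.000,3.453)
cell (8,5): code 1001 → (9.000,5.530)–(8.000,5.630)
cell (9,3): code 0010 → (9.000,3.453)–(9.547,4.000)
cell (9,4): code 0011 → (9.547,4.000)–(9.498,5.000)
cell (9,5): code 0001 → (9.498,5.000)–(9.000,5.530)
total: 8 segments, chained into 1 closed loop(s), length Σ = 7.348103

segments=8 loops=1 length=7.348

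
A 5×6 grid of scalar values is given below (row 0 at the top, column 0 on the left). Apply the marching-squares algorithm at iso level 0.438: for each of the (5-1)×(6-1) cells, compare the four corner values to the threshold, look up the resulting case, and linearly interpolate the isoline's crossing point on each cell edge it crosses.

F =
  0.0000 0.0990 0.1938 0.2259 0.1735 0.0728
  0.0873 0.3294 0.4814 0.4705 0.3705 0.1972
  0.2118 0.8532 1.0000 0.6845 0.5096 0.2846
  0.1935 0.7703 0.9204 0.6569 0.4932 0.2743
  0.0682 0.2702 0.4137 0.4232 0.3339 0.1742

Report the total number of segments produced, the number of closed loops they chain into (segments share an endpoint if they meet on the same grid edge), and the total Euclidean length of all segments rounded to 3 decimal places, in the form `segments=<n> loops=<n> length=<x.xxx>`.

segments=14 loops=1 length=11.393

cell (0,1): code 0100 → (0.849,2.000)–(1.000,1.714)
cell (0,2): code 1100 → (0.867,3.000)–(0.849,2.000)
cell (0,3): code 1000 → (1.000,3.325)–(0.867,3.000)
cell (1,0): code 0100 → (1.207,1.000)–(2.000,0.353)
cell (1,1): code 1110 → (1.000,1.714)–(1.207,1.000)
cell (1,3): code 1101 → (1.485,4.000)–(1.000,3.325)
cell (1,4): code 1000 → (2.000,4.318)–(1.485,4.000)
cell (2,0): code 0110 → (2.000,0.353)–(3.000,0.424)
cell (2,4): code 1001 → (3.000,4.252)–(2.000,4.318)
cell (3,0): code 0010 → (3.000,0.424)–(3.664,1.000)
cell (3,1): code 0011 → (3.664,1.000)–(3.952,2.000)
cell (3,2): code 0011 → (3.952,2.000)–(3.937,3.000)
cell (3,3): code 0011 → (3.937,3.000)–(3.347,4.000)
cell (3,4): code 0001 → (3.347,4.000)–(3.000,4.252)
total: 14 segments, chained into 1 closed loop(s), length Σ = 11.392587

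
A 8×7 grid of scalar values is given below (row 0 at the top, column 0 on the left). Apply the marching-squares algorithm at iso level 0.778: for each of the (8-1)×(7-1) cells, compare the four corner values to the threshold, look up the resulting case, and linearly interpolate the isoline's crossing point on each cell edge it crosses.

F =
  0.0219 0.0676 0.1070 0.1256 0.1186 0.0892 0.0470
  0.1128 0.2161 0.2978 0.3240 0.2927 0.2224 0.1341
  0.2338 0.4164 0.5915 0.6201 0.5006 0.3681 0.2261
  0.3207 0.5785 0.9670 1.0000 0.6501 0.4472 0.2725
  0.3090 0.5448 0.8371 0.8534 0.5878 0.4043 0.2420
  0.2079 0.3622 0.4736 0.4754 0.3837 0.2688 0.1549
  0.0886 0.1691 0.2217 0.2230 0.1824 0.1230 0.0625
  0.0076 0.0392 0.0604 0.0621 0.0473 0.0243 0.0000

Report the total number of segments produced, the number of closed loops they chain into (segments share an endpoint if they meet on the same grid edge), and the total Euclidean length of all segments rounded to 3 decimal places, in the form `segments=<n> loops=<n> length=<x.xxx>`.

segments=8 loops=1 length=6.272

cell (2,1): code 0100 → (2.497,2.000)–(3.000,1.514)
cell (2,2): code 1100 → (2.416,3.000)–(2.497,2.000)
cell (2,3): code 1000 → (3.000,3.634)–(2.416,3.000)
cell (3,1): code 0110 → (3.000,1.514)–(4.000,1.798)
cell (3,3): code 1001 → (4.000,3.284)–(3.000,3.634)
cell (4,1): code 0010 → (4.000,1.798)–(4.163,2.000)
cell (4,2): code 0011 → (4.163,2.000)–(4.199,3.000)
cell (4,3): code 0001 → (4.199,3.000)–(4.000,3.284)
total: 8 segments, chained into 1 closed loop(s), length Σ = 6.272245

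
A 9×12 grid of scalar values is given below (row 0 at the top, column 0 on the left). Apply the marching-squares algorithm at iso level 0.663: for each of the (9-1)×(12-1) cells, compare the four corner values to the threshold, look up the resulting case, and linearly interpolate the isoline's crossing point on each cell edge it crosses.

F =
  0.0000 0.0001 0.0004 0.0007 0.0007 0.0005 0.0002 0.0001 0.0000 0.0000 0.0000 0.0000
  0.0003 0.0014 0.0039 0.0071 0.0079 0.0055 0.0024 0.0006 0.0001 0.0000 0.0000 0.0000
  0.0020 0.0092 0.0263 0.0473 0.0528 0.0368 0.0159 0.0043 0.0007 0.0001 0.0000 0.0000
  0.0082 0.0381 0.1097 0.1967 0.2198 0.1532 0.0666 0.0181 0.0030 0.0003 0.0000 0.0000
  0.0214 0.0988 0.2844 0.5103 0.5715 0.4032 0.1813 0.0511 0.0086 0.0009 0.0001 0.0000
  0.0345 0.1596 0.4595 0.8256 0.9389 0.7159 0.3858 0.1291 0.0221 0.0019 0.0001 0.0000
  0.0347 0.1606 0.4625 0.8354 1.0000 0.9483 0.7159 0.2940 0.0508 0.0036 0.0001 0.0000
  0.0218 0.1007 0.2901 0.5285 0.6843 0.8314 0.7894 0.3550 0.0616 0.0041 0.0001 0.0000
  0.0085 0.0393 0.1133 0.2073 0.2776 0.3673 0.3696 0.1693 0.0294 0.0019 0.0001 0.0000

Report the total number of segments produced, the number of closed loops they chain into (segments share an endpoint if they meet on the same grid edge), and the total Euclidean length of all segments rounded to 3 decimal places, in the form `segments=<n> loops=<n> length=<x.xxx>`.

segments=14 loops=1 length=10.812

cell (4,2): code 0100 → (4.484,3.000)–(5.000,2.556)
cell (4,3): code 1100 → (4.249,4.000)–(4.484,3.000)
cell (4,4): code 1100 → (4.831,5.000)–(4.249,4.000)
cell (4,5): code 1000 → (5.000,5.160)–(4.831,5.000)
cell (5,2): code 0110 → (5.000,2.556)–(6.000,2.538)
cell (5,5): code 1101 → (5.840,6.000)–(5.000,5.160)
cell (5,6): code 1000 → (6.000,6.125)–(5.840,6.000)
cell (6,2): code 0010 → (6.000,2.538)–(6.562,3.000)
cell (6,3): code 0111 → (6.562,3.000)–(7.000,3.863)
cell (6,6): code 1001 → (7.000,6.291)–(6.000,6.125)
cell (7,3): code 0010 → (7.000,3.863)–(7.052,4.000)
cell (7,4): code 0011 → (7.052,4.000)–(7.363,5.000)
cell (7,5): code 0011 → (7.363,5.000)–(7.301,6.000)
cell (7,6): code 0001 → (7.301,6.000)–(7.000,6.291)
total: 14 segments, chained into 1 closed loop(s), length Σ = 10.812484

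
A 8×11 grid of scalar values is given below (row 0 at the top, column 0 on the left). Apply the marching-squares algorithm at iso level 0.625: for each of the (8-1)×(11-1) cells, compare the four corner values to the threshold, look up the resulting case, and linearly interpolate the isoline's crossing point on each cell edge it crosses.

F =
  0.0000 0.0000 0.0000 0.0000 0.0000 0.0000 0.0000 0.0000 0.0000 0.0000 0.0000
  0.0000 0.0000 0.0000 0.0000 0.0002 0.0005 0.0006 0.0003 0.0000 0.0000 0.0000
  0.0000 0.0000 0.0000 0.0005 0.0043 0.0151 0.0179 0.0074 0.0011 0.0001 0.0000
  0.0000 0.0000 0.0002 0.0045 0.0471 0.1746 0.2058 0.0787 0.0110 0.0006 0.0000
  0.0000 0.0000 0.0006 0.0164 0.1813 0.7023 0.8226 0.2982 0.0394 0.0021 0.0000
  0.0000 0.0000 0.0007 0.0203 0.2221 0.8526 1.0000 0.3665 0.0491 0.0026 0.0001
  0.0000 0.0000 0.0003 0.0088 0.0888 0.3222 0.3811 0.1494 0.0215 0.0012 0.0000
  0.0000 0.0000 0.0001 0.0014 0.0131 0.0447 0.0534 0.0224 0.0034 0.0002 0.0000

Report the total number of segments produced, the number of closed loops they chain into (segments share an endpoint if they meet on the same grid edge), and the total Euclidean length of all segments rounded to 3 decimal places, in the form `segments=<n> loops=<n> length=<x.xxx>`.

cell (3,4): code 0100 → (3.854,5.000)–(4.000,4.852)
cell (3,5): code 1100 → (3.680,6.000)–(3.854,5.000)
cell (3,6): code 1000 → (4.000,6.377)–(3.680,6.000)
cell (4,4): code 0110 → (4.000,4.852)–(5.000,4.639)
cell (4,6): code 1001 → (5.000,6.592)–(4.000,6.377)
cell (5,4): code 0010 → (5.000,4.639)–(5.429,5.000)
cell (5,5): code 0011 → (5.429,5.000)–(5.606,6.000)
cell (5,6): code 0001 → (5.606,6.000)–(5.000,6.592)
total: 8 segments, chained into 1 closed loop(s), length Σ = 6.186662

segments=8 loops=1 length=6.187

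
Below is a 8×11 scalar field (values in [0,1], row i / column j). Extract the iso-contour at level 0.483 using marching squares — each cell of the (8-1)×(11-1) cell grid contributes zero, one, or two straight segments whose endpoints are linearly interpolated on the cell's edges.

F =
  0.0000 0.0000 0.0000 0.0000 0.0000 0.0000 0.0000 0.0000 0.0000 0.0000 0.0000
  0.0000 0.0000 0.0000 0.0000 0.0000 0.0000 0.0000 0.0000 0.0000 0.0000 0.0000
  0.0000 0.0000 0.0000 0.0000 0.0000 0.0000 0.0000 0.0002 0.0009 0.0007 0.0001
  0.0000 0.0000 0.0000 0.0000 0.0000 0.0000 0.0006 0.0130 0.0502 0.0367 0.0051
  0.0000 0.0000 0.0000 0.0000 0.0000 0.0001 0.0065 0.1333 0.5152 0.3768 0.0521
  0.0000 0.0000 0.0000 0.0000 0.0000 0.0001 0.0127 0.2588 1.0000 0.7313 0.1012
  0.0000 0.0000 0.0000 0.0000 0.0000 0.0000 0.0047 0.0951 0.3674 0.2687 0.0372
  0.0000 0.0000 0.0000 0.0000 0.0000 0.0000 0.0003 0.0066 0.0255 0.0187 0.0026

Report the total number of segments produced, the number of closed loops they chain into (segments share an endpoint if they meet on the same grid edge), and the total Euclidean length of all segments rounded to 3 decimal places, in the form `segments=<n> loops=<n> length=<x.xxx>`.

cell (3,7): code 0100 → (3.931,8.000)–(4.000,7.916)
cell (3,8): code 1000 → (4.000,8.233)–(3.931,8.000)
cell (4,7): code 0110 → (4.000,7.916)–(5.000,7.302)
cell (4,8): code 1101 → (4.300,9.000)–(4.000,8.233)
cell (4,9): code 1000 → (5.000,9.394)–(4.300,9.000)
cell (5,7): code 0010 → (5.000,7.302)–(5.817,8.000)
cell (5,8): code 0011 → (5.817,8.000)–(5.537,9.000)
cell (5,9): code 0001 → (5.537,9.000)–(5.000,9.394)
total: 8 segments, chained into 1 closed loop(s), length Σ = 5.931226

segments=8 loops=1 length=5.931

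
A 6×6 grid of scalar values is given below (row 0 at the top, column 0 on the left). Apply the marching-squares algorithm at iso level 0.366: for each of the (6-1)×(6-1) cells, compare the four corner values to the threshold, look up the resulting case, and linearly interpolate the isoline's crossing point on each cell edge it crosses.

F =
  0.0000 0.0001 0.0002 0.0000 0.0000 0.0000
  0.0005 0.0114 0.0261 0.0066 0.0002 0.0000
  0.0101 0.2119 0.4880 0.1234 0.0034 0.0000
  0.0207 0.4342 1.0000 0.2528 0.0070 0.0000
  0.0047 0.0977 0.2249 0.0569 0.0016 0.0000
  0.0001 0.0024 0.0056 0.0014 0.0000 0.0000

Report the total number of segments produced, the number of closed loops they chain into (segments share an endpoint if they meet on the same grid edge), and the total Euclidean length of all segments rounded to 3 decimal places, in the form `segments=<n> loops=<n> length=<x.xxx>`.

segments=8 loops=1 length=5.918

cell (1,1): code 0100 → (1.736,2.000)–(2.000,1.558)
cell (1,2): code 1000 → (2.000,2.335)–(1.736,2.000)
cell (2,0): code 0100 → (2.693,1.000)–(3.000,0.835)
cell (2,1): code 1110 → (2.000,1.558)–(2.693,1.000)
cell (2,2): code 1001 → (3.000,2.849)–(2.000,2.335)
cell (3,0): code 0010 → (3.000,0.835)–(3.203,1.000)
cell (3,1): code 0011 → (3.203,1.000)–(3.818,2.000)
cell (3,2): code 0001 → (3.818,2.000)–(3.000,2.849)
total: 8 segments, chained into 1 closed loop(s), length Σ = 5.917684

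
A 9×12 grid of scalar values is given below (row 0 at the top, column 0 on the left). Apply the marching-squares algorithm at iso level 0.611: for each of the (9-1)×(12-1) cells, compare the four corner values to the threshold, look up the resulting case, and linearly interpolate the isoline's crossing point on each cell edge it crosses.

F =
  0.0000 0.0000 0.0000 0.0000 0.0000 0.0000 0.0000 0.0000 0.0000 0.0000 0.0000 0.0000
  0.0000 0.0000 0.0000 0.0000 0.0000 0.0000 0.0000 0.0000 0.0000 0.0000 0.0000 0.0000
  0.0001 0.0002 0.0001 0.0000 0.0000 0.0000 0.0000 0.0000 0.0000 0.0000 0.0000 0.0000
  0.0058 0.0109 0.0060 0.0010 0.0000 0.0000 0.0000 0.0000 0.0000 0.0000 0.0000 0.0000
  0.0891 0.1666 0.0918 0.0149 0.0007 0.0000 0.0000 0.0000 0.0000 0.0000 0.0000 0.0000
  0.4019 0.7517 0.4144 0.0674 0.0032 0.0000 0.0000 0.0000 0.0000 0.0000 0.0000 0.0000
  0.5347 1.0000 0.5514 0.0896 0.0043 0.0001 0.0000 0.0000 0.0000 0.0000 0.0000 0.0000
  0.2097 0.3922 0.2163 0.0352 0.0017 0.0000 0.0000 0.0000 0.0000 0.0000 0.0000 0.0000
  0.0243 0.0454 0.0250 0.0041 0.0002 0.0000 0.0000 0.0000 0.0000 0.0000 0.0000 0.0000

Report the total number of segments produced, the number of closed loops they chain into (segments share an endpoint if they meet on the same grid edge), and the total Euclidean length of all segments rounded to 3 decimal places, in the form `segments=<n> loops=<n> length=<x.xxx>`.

segments=6 loops=1 length=5.267

cell (4,0): code 0100 → (4.760,1.000)–(5.000,0.598)
cell (4,1): code 1000 → (5.000,1.417)–(4.760,1.000)
cell (5,0): code 0110 → (5.000,0.598)–(6.000,0.164)
cell (5,1): code 1001 → (6.000,1.867)–(5.000,1.417)
cell (6,0): code 0010 → (6.000,0.164)–(6.640,1.000)
cell (6,1): code 0001 → (6.640,1.000)–(6.000,1.867)
total: 6 segments, chained into 1 closed loop(s), length Σ = 5.267368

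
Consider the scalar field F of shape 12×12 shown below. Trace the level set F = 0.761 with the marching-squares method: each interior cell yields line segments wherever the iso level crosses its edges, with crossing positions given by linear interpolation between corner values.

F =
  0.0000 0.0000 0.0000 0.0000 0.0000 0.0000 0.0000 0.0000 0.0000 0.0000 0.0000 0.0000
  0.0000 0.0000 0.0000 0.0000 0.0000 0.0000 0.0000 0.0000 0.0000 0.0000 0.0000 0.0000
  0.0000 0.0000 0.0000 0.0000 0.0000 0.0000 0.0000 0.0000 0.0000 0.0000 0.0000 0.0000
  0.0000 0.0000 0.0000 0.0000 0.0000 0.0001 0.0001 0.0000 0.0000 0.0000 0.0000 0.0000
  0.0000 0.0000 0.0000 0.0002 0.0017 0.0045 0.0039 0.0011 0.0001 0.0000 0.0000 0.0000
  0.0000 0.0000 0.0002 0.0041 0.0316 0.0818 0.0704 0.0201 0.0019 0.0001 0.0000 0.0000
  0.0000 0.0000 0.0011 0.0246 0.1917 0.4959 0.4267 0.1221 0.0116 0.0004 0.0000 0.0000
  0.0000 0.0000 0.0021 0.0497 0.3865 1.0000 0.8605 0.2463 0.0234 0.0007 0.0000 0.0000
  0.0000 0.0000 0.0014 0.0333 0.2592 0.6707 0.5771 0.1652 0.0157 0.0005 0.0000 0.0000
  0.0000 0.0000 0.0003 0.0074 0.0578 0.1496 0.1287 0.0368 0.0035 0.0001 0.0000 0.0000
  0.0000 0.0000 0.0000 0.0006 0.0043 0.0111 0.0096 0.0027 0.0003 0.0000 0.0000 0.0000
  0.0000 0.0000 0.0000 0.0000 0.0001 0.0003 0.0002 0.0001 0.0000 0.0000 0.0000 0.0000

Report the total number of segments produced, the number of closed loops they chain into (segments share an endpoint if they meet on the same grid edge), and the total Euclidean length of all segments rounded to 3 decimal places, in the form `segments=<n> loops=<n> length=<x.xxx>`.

segments=6 loops=1 length=4.202

cell (6,4): code 0100 → (6.526,5.000)–(7.000,4.610)
cell (6,5): code 1100 → (6.771,6.000)–(6.526,5.000)
cell (6,6): code 1000 → (7.000,6.162)–(6.771,6.000)
cell (7,4): code 0010 → (7.000,4.610)–(7.726,5.000)
cell (7,5): code 0011 → (7.726,5.000)–(7.351,6.000)
cell (7,6): code 0001 → (7.351,6.000)–(7.000,6.162)
total: 6 segments, chained into 1 closed loop(s), length Σ = 4.202238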